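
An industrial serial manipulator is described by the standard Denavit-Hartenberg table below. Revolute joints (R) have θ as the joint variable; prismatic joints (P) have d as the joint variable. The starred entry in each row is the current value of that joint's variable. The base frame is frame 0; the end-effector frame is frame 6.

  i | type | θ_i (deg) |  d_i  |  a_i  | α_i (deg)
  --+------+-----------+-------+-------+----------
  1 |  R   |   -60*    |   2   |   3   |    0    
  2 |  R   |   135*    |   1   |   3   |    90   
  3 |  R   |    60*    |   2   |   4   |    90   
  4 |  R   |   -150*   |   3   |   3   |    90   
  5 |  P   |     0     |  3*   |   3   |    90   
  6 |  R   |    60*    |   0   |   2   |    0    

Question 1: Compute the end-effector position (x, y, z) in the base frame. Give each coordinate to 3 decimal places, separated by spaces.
4.885 -0.002 -2.335

after link 1: o_1 = (1.5000, -2.5981, 2.0000)
after link 2: o_2 = (2.2765, 0.2997, 3.0000)
after link 3: o_3 = (4.7259, 1.7139, 6.4641)
after link 4: o_4 = (3.6133, 3.3569, 2.7141)
after link 5: o_5 = (4.1436, 1.0935, -0.8349)
after link 6: o_6 = (4.8854, -0.0018, -2.3349)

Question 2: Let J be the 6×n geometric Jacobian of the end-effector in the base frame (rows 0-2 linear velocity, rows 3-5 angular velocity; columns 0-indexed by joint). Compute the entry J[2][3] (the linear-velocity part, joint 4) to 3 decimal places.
-0.518

axis z_3 = (0.2241,0.8365,-0.5000); lever o_n−o_3 = (0.1594,-1.7158,-8.7990)
cross product → J_v[:, 3] = (-8.2184,1.8925,-0.5179)
J_ω[:, 3] = z_3
entry J[2][3] = -0.5179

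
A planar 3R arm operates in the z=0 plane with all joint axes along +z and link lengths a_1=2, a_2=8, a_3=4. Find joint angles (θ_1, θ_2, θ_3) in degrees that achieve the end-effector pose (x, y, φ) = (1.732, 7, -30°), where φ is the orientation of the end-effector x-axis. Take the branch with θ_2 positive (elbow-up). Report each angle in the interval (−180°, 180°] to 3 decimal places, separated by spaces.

wrist centre = target − a_3·(cos φ, sin φ) = (-1.7321, 9.0000)
cos θ_2 = (84.0002−2²−8²)/(2·2·8) = 0.5000; θ_2 = 59.9996° (elbow-up)
β = atan2(9.0000,-1.7321) = 100.8937°; ψ = atan2(6.9282,6.0000) = 49.1063°
θ_1 = β − ψ = 51.7874°
θ_3 = φ − θ_1 − θ_2 = -141.7870° (wrapped to (-180°,180°])

51.787 60.000 -141.787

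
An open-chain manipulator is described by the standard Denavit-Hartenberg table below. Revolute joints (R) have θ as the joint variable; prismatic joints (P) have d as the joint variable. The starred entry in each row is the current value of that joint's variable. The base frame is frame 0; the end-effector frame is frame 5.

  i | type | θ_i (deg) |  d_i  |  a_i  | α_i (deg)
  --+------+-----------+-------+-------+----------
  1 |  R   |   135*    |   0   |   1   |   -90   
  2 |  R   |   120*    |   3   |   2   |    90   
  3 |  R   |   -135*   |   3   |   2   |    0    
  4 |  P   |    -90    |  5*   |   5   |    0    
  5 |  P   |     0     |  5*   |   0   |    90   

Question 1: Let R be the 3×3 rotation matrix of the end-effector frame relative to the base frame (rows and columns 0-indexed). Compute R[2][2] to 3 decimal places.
-0.612

End-effector z-axis (col 2 of R) = (-0.2500,-0.7500,-0.6124)
R[2][2] = -0.6124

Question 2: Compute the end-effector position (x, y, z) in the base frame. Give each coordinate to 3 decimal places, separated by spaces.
after link 1: o_1 = (-0.7071, 0.7071, 0.0000)
after link 2: o_2 = (-2.1213, -2.1213, -1.7321)
after link 3: o_3 = (-3.4584, 1.2158, -2.0073)
after link 4: o_4 = (-10.2703, 3.0277, -1.4454)
after link 5: o_5 = (-13.3322, 6.0895, -3.9454)

-13.332 6.090 -3.945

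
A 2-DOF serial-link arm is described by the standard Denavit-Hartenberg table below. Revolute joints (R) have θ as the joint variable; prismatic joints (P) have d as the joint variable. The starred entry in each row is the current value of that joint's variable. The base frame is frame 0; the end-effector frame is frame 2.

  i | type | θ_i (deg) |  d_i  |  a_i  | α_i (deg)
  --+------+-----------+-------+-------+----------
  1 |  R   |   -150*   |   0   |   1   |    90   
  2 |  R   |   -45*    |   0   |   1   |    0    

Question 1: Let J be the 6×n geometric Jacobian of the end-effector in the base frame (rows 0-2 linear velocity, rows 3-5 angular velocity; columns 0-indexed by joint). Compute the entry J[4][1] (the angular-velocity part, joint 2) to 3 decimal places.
0.866

axis z_1 = (-0.5000,0.8660,0.0000); lever o_n−o_1 = (-0.6124,-0.3536,-0.7071)
cross product → J_v[:, 1] = (-0.6124,-0.3536,0.7071)
J_ω[:, 1] = z_1
entry J[4][1] = 0.8660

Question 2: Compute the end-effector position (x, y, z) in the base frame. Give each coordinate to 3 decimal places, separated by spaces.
after link 1: o_1 = (-0.8660, -0.5000, 0.0000)
after link 2: o_2 = (-1.4784, -0.8536, -0.7071)

-1.478 -0.854 -0.707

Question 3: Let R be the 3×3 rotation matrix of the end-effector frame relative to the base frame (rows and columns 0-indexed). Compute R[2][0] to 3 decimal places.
-0.707

End-effector x-axis (col 0 of R) = (-0.6124,-0.3536,-0.7071)
R[2][0] = -0.7071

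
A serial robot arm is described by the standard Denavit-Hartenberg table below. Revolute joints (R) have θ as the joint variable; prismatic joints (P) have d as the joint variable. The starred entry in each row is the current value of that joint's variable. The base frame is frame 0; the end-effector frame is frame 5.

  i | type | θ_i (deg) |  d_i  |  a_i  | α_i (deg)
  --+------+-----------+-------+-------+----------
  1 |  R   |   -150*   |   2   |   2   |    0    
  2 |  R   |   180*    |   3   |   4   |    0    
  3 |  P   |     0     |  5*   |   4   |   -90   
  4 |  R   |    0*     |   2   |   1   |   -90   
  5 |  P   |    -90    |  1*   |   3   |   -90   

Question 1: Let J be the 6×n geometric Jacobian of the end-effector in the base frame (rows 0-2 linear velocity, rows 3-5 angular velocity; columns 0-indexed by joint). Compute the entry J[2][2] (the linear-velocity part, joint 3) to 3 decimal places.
1.000

prismatic axis z_2 = (0.0000,0.0000,1.0000)
J_v[:, 2] = z_2; J_ω[:, 2] = (0,0,0)
entry J[2][2] = 1.0000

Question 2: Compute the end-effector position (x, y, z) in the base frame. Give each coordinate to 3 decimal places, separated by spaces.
3.562 7.830 9.000

after link 1: o_1 = (-1.7321, -1.0000, 2.0000)
after link 2: o_2 = (1.7321, 1.0000, 5.0000)
after link 3: o_3 = (5.1962, 3.0000, 10.0000)
after link 4: o_4 = (5.0622, 5.2321, 10.0000)
after link 5: o_5 = (3.5622, 7.8301, 9.0000)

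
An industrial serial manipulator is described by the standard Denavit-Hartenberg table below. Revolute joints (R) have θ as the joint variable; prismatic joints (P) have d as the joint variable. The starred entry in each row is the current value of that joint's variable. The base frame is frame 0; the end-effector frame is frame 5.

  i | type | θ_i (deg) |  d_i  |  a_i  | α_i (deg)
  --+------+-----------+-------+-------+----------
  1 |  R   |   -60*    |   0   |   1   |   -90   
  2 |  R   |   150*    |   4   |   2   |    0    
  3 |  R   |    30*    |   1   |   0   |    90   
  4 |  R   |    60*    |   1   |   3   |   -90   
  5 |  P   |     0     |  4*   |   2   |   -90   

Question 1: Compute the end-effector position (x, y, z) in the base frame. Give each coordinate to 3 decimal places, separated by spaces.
9.928 5.464 -2.000

after link 1: o_1 = (0.5000, -0.8660, 0.0000)
after link 2: o_2 = (3.0981, 2.6340, -1.0000)
after link 3: o_3 = (3.9641, 3.1340, -1.0000)
after link 4: o_4 = (5.4641, 5.7321, -2.0000)
after link 5: o_5 = (9.9282, 5.4641, -2.0000)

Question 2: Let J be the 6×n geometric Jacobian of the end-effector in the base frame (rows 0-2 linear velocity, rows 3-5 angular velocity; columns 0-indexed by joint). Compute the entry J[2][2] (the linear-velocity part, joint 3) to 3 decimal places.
axis z_2 = (0.8660,0.5000,0.0000); lever o_n−o_2 = (6.8301,2.8301,-1.0000)
cross product → J_v[:, 2] = (-0.5000,0.8660,-0.9641)
J_ω[:, 2] = z_2
entry J[2][2] = -0.9641

-0.964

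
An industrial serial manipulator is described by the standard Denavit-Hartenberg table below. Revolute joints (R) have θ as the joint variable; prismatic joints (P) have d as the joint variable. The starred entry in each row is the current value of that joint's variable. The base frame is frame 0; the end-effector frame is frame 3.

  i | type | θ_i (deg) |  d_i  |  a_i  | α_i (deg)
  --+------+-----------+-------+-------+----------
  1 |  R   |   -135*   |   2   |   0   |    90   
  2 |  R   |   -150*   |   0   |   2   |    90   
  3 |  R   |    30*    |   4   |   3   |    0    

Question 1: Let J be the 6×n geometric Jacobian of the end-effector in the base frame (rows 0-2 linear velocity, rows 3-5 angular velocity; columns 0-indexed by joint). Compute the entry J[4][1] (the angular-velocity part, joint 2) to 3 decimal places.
0.707

axis z_1 = (-0.7071,0.7071,0.0000); lever o_n−o_1 = (3.1693,5.2906,1.1651)
cross product → J_v[:, 1] = (0.8238,0.8238,-5.9821)
J_ω[:, 1] = z_1
entry J[4][1] = 0.7071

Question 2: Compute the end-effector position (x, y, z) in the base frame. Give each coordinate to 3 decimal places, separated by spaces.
3.169 5.291 3.165

after link 1: o_1 = (0.0000, 0.0000, 2.0000)
after link 2: o_2 = (1.2247, 1.2247, 1.0000)
after link 3: o_3 = (3.1693, 5.2906, 3.1651)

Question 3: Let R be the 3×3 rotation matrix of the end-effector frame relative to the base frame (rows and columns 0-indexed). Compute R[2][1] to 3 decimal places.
End-effector y-axis (col 1 of R) = (-0.9186,0.3062,0.2500)
R[2][1] = 0.2500

0.250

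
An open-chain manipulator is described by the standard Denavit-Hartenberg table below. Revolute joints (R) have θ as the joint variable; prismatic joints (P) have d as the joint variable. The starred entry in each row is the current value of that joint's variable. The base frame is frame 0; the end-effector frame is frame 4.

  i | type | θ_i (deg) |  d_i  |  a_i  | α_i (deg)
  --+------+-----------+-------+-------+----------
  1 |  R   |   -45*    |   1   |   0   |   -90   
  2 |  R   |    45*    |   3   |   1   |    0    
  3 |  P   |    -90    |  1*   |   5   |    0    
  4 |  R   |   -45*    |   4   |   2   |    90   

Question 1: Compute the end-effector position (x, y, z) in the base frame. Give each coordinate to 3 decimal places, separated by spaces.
after link 1: o_1 = (0.0000, 0.0000, 1.0000)
after link 2: o_2 = (2.6213, 1.6213, 0.2929)
after link 3: o_3 = (5.8284, -0.1716, 3.8284)
after link 4: o_4 = (8.6569, 2.6569, 5.8284)

8.657 2.657 5.828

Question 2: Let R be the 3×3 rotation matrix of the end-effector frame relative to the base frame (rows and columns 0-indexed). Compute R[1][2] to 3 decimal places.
0.707

End-effector z-axis (col 2 of R) = (-0.7071,0.7071,0.0000)
R[1][2] = 0.7071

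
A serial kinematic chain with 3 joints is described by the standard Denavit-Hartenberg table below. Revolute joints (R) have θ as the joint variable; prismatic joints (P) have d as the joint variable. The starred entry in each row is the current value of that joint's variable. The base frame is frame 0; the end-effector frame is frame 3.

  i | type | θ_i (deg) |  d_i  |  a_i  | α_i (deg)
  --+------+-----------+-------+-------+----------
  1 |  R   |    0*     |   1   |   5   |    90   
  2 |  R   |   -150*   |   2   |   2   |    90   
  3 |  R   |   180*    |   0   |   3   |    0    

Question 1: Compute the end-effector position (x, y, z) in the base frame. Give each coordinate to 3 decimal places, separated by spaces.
after link 1: o_1 = (5.0000, 0.0000, 1.0000)
after link 2: o_2 = (3.2679, -2.0000, 0.0000)
after link 3: o_3 = (5.8660, -2.0000, 1.5000)

5.866 -2.000 1.500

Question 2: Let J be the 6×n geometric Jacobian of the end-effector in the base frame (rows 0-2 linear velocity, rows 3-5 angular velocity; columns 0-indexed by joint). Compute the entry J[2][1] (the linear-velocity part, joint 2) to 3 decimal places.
axis z_1 = (0.0000,-1.0000,0.0000); lever o_n−o_1 = (0.8660,-2.0000,0.5000)
cross product → J_v[:, 1] = (-0.5000,0.0000,0.8660)
J_ω[:, 1] = z_1
entry J[2][1] = 0.8660

0.866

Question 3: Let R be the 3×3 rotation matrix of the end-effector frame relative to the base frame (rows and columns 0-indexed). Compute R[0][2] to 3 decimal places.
End-effector z-axis (col 2 of R) = (-0.5000,-0.0000,0.8660)
R[0][2] = -0.5000

-0.500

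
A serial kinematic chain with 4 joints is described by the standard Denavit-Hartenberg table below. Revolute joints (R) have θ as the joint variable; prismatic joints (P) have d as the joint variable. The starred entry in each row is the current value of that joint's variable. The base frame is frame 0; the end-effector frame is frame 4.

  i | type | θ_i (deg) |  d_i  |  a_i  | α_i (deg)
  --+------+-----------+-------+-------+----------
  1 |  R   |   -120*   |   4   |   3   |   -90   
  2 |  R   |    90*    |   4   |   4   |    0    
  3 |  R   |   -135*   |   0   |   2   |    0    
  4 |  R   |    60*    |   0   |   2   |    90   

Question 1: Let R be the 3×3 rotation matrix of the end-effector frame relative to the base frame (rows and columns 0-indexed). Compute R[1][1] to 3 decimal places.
-0.500

End-effector y-axis (col 1 of R) = (0.8660,-0.5000,0.0000)
R[1][1] = -0.5000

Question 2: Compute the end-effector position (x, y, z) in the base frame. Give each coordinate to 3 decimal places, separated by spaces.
0.291 -7.496 0.897

after link 1: o_1 = (-1.5000, -2.5981, 4.0000)
after link 2: o_2 = (1.9641, -4.5981, 0.0000)
after link 3: o_3 = (1.2570, -5.8228, 1.4142)
after link 4: o_4 = (0.2911, -7.4959, 0.8966)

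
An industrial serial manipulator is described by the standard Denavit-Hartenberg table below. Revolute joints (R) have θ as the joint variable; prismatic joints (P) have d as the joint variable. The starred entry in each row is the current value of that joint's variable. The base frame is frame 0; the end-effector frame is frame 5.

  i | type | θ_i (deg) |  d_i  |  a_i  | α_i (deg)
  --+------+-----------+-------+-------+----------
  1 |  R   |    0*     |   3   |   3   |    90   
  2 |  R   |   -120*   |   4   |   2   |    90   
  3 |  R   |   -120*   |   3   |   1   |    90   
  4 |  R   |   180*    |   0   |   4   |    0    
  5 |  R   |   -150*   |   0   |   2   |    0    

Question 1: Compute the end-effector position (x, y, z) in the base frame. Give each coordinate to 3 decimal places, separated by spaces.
after link 1: o_1 = (3.0000, 0.0000, 3.0000)
after link 2: o_2 = (2.0000, -4.0000, 1.2679)
after link 3: o_3 = (-0.3481, -3.1340, 3.2010)
after link 4: o_4 = (-1.3481, -6.5981, 1.4689)
after link 5: o_5 = (-1.7811, -5.0981, 2.7189)

-1.781 -5.098 2.719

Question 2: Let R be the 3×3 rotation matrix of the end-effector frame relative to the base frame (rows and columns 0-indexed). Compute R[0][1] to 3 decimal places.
End-effector y-axis (col 1 of R) = (-0.8750,-0.4330,0.2165)
R[0][1] = -0.8750

-0.875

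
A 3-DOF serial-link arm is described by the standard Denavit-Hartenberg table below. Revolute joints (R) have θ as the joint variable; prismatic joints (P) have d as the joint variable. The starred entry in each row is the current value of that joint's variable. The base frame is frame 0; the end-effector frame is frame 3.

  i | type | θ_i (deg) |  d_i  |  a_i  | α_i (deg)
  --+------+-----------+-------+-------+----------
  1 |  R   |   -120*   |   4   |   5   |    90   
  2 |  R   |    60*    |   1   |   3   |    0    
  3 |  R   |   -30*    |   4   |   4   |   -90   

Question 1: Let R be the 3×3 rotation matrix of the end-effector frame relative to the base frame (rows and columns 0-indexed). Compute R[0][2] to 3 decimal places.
End-effector z-axis (col 2 of R) = (0.2500,0.4330,0.8660)
R[0][2] = 0.2500

0.250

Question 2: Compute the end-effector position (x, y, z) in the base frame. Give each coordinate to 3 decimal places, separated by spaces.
-9.312 -6.129 8.598

after link 1: o_1 = (-2.5000, -4.3301, 4.0000)
after link 2: o_2 = (-4.1160, -5.1292, 6.5981)
after link 3: o_3 = (-9.3122, -6.1292, 8.5981)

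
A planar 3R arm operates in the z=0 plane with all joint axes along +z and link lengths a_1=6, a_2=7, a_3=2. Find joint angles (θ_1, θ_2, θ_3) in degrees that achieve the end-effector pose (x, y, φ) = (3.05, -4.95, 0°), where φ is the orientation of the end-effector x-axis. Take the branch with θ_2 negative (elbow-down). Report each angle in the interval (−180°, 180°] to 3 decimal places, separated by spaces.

-0.005 -134.998 135.003

wrist centre = target − a_3·(cos φ, sin φ) = (1.0500, -4.9500)
cos θ_2 = (25.6050−6²−7²)/(2·6·7) = -0.7071; θ_2 = -134.9981° (elbow-down)
β = atan2(-4.9500,1.0500) = -78.0239°; ψ = atan2(-4.9499,1.0504) = -78.0190°
θ_1 = β − ψ = -0.0048°
θ_3 = φ − θ_1 − θ_2 = 135.0029° (wrapped to (-180°,180°])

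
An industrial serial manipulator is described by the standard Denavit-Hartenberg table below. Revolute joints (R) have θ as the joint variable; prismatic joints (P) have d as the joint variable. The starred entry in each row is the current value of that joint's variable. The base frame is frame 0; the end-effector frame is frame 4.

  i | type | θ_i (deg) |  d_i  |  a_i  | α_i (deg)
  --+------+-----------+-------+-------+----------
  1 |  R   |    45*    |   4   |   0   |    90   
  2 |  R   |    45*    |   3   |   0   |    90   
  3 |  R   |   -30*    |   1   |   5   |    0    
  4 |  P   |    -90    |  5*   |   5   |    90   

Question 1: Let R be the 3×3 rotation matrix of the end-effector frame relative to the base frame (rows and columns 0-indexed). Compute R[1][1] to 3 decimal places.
End-effector y-axis (col 1 of R) = (0.5000,0.5000,-0.7071)
R[1][1] = 0.5000

0.500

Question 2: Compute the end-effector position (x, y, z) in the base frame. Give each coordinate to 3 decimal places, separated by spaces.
1.207 6.623 1.051

after link 1: o_1 = (0.0000, 0.0000, 4.0000)
after link 2: o_2 = (2.1213, -2.1213, 4.0000)
after link 3: o_3 = (3.0186, 2.3115, 6.3548)
after link 4: o_4 = (1.2068, 6.6234, 1.0515)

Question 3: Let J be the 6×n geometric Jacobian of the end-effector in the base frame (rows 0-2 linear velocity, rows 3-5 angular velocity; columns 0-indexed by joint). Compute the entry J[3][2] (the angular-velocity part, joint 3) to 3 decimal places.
axis z_2 = (0.5000,0.5000,-0.7071); lever o_n−o_2 = (-0.9146,8.7447,-2.9485)
cross product → J_v[:, 2] = (4.7092,2.1210,4.8296)
J_ω[:, 2] = z_2
entry J[3][2] = 0.5000

0.500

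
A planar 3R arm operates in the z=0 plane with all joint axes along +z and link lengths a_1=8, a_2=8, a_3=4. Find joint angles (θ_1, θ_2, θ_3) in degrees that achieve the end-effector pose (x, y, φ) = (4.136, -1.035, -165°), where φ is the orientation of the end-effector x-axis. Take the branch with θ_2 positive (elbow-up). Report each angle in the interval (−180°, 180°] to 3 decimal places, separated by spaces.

-59.999 120.002 134.997

wrist centre = target − a_3·(cos φ, sin φ) = (7.9997, 0.0003)
cos θ_2 = (63.9953−8²−8²)/(2·8·8) = -0.5000; θ_2 = 120.0025° (elbow-up)
β = atan2(0.0003,7.9997) = 0.0020°; ψ = atan2(6.9280,3.9997) = 60.0012°
θ_1 = β − ψ = -59.9992°
θ_3 = φ − θ_1 − θ_2 = 134.9968° (wrapped to (-180°,180°])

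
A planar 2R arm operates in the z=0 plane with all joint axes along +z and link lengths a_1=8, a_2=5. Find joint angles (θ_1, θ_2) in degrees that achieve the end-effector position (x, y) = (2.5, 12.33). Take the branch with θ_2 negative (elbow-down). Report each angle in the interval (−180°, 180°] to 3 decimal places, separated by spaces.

cos θ_2 = (158.2789−8²−5²)/(2·8·5) = 0.8660; θ_2 = -30.0045° (elbow-down)
β = atan2(12.3300,2.5000) = 78.5382°; ψ = atan2(-2.5003,12.3299) = -11.4633°
θ_1 = β − ψ = 90.0016°

90.002 -30.004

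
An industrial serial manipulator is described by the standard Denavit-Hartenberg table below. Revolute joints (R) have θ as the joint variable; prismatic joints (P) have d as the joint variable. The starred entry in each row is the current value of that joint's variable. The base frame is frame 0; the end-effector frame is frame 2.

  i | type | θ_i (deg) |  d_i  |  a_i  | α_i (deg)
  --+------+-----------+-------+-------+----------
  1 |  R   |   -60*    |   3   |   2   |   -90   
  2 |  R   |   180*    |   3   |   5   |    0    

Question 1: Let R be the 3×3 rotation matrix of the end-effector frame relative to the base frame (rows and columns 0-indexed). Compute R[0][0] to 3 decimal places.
End-effector x-axis (col 0 of R) = (-0.5000,0.8660,-0.0000)
R[0][0] = -0.5000

-0.500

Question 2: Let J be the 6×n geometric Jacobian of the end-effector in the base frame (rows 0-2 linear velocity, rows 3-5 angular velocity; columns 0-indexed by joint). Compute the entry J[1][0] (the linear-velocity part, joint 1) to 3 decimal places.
1.098

axis z_0 = ẑ; lever o_n−o_0 = (1.0981,4.0981,3.0000)
cross product → J_v[:, 0] = (-4.0981,1.0981,0.0000)
J_ω[:, 0] = z_0
entry J[1][0] = 1.0981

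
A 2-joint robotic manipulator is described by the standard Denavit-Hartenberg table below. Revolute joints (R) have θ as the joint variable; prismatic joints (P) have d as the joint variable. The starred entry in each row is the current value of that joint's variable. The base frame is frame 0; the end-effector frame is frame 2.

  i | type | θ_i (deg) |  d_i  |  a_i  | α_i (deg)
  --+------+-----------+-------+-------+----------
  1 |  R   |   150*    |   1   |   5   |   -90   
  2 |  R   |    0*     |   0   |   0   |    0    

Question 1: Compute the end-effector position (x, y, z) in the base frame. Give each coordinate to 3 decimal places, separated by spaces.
-4.330 2.500 1.000

after link 1: o_1 = (-4.3301, 2.5000, 1.0000)
after link 2: o_2 = (-4.3301, 2.5000, 1.0000)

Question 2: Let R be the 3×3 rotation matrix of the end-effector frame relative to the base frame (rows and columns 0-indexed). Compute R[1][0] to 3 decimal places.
End-effector x-axis (col 0 of R) = (-0.8660,0.5000,0.0000)
R[1][0] = 0.5000

0.500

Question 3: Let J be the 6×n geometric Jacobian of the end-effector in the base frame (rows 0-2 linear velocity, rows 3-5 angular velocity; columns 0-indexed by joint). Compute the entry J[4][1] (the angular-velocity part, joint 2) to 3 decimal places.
-0.866

axis z_1 = (-0.5000,-0.8660,0.0000); lever o_n−o_1 = (0.0000,0.0000,0.0000)
cross product → J_v[:, 1] = (-0.0000,0.0000,0.0000)
J_ω[:, 1] = z_1
entry J[4][1] = -0.8660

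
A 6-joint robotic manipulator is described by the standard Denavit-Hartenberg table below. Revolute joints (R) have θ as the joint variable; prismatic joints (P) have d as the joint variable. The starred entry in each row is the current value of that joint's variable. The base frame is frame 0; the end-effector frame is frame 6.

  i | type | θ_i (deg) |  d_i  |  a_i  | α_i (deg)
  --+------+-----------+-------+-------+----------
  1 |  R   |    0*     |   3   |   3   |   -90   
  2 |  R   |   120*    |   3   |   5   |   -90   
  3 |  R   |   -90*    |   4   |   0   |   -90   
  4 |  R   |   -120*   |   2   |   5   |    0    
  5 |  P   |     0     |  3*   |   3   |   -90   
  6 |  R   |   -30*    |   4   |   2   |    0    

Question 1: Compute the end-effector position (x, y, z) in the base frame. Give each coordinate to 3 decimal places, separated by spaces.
after link 1: o_1 = (3.0000, 0.0000, 3.0000)
after link 2: o_2 = (0.5000, 3.0000, -1.3301)
after link 3: o_3 = (-2.9641, 3.0000, 0.6699)
after link 4: o_4 = (-7.7141, 0.5000, 1.1029)
after link 5: o_5 = (-11.4641, -1.0000, -0.1962)
after link 6: o_6 = (-14.9952, 1.5981, 0.6878)

-14.995 1.598 0.688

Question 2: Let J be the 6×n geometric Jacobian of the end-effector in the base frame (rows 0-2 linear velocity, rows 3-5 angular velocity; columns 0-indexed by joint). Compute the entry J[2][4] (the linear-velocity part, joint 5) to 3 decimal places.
-0.866

prismatic axis z_4 = (-0.5000,-0.0000,-0.8660)
J_v[:, 4] = z_4; J_ω[:, 4] = (0,0,0)
entry J[2][4] = -0.8660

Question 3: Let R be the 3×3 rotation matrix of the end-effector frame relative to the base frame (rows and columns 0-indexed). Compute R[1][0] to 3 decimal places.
End-effector x-axis (col 0 of R) = (-0.8995,-0.4330,-0.0580)
R[1][0] = -0.4330

-0.433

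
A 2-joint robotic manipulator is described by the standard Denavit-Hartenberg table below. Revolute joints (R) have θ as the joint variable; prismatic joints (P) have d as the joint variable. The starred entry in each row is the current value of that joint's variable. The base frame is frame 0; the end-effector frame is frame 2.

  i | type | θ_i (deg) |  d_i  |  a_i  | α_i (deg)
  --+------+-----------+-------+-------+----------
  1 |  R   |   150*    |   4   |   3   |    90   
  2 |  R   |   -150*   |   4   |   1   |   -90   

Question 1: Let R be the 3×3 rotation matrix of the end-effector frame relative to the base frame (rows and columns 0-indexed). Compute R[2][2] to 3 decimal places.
-0.866

End-effector z-axis (col 2 of R) = (-0.4330,0.2500,-0.8660)
R[2][2] = -0.8660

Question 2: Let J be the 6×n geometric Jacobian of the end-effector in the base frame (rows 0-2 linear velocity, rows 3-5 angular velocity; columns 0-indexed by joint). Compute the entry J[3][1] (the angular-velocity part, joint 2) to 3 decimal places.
0.500

axis z_1 = (0.5000,0.8660,0.0000); lever o_n−o_1 = (2.7500,3.0311,-0.5000)
cross product → J_v[:, 1] = (-0.4330,0.2500,-0.8660)
J_ω[:, 1] = z_1
entry J[3][1] = 0.5000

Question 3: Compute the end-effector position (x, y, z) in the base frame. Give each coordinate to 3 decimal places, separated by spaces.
0.152 4.531 3.500

after link 1: o_1 = (-2.5981, 1.5000, 4.0000)
after link 2: o_2 = (0.1519, 4.5311, 3.5000)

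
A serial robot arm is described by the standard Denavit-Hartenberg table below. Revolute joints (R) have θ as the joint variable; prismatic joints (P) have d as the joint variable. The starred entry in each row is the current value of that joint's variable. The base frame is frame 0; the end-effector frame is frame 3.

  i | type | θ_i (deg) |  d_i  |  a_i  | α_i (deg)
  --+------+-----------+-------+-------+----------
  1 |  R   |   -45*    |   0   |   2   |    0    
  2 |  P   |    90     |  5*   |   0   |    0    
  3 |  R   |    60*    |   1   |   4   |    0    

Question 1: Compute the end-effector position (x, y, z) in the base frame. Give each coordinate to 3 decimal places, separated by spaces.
after link 1: o_1 = (1.4142, -1.4142, 0.0000)
after link 2: o_2 = (1.4142, -1.4142, 5.0000)
after link 3: o_3 = (0.3789, 2.4495, 6.0000)

0.379 2.449 6.000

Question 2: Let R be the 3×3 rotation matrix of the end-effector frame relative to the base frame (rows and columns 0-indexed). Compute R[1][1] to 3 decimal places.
-0.259

End-effector y-axis (col 1 of R) = (-0.9659,-0.2588,0.0000)
R[1][1] = -0.2588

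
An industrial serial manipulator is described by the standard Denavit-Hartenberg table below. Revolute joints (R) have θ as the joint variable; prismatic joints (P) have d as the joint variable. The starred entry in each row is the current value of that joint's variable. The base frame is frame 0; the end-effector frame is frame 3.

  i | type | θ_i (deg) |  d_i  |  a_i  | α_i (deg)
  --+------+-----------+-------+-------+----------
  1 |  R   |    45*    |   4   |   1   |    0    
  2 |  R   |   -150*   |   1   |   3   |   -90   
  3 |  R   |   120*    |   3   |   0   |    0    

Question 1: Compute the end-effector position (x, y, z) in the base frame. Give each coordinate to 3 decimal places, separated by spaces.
after link 1: o_1 = (0.7071, 0.7071, 4.0000)
after link 2: o_2 = (-0.0694, -2.1907, 5.0000)
after link 3: o_3 = (2.8284, -2.9671, 5.0000)

2.828 -2.967 5.000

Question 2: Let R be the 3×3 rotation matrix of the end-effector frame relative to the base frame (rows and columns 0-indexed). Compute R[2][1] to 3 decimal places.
End-effector y-axis (col 1 of R) = (0.2241,0.8365,0.5000)
R[2][1] = 0.5000

0.500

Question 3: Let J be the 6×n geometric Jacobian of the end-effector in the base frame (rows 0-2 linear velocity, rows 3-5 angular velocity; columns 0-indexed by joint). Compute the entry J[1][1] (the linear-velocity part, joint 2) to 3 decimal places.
2.121

axis z_1 = (0.0000,0.0000,1.0000); lever o_n−o_1 = (2.1213,-3.6742,1.0000)
cross product → J_v[:, 1] = (3.6742,2.1213,-0.0000)
J_ω[:, 1] = z_1
entry J[1][1] = 2.1213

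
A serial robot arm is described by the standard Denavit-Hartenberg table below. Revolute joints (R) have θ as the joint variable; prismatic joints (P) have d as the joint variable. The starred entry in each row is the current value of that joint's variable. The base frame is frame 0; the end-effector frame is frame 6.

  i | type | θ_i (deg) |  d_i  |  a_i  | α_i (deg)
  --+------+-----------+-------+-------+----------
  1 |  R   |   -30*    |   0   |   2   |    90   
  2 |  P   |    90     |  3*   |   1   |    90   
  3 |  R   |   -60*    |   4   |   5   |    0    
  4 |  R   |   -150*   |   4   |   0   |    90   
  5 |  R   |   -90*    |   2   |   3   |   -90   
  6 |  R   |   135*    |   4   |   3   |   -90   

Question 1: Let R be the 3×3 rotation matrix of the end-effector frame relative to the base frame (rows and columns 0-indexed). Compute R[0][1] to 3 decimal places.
End-effector y-axis (col 1 of R) = (0.2500,0.4330,0.8660)
R[0][1] = 0.2500

0.250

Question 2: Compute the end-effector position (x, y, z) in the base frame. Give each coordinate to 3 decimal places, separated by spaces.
after link 1: o_1 = (1.7321, -1.0000, 0.0000)
after link 2: o_2 = (0.2321, -3.5981, 1.0000)
after link 3: o_3 = (5.8612, -1.8481, 3.5000)
after link 4: o_4 = (9.3253, -3.8481, 3.5000)
after link 5: o_5 = (5.8612, -3.8481, 4.5000)
after link 6: o_6 = (7.6169, -5.0498, -0.0248)

7.617 -5.050 -0.025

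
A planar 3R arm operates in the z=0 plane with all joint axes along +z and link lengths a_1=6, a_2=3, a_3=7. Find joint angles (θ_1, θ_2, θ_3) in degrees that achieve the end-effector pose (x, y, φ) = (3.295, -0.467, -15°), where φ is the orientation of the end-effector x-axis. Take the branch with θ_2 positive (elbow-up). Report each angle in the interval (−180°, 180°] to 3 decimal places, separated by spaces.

wrist centre = target − a_3·(cos φ, sin φ) = (-3.4665, 1.3447)
cos θ_2 = (13.8248−6²−3²)/(2·6·3) = -0.8660; θ_2 = 149.9946° (elbow-up)
β = atan2(1.3447,-3.4665) = 158.7975°; ψ = atan2(1.5002,3.4021) = 23.7966°
θ_1 = β − ψ = 135.0009°
θ_3 = φ − θ_1 − θ_2 = 60.0045° (wrapped to (-180°,180°])

135.001 149.995 60.005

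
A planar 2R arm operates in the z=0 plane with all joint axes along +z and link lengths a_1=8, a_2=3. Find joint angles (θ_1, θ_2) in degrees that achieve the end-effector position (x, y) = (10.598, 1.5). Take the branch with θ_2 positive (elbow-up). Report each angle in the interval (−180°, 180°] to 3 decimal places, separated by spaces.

cos θ_2 = (114.5676−8²−3²)/(2·8·3) = 0.8660; θ_2 = 30.0039° (elbow-up)
β = atan2(1.5000,10.5980) = 8.0559°; ψ = atan2(1.5002,10.5980) = 8.0569°
θ_1 = β − ψ = -0.0009°

-0.001 30.004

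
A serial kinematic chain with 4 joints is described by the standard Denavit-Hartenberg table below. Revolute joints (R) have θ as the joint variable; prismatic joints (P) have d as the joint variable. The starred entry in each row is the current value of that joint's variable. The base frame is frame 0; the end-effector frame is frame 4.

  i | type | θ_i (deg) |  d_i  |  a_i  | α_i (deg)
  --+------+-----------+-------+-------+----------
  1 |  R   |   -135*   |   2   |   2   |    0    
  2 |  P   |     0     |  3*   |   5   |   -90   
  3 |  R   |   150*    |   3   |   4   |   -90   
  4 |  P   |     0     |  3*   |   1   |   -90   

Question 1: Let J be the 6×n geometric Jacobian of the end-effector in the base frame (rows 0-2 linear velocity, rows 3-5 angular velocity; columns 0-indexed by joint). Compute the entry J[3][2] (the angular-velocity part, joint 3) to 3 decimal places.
0.707

axis z_2 = (0.7071,-0.7071,0.0000); lever o_n−o_2 = (6.2438,2.0012,0.0981)
cross product → J_v[:, 2] = (-0.0694,-0.0694,5.8301)
J_ω[:, 2] = z_2
entry J[3][2] = 0.7071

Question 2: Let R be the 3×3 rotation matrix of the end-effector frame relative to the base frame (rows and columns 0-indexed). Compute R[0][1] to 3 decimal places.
End-effector y-axis (col 1 of R) = (-0.3536,-0.3536,-0.8660)
R[0][1] = -0.3536

-0.354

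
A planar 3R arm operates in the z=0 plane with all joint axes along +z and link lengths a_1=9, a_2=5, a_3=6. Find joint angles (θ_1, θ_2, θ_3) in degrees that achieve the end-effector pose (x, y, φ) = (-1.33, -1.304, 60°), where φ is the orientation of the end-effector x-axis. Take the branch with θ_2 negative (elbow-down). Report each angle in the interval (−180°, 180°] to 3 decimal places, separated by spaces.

wrist centre = target − a_3·(cos φ, sin φ) = (-4.3300, -6.5002)
cos θ_2 = (61.0009−9²−5²)/(2·9·5) = -0.5000; θ_2 = -119.9994° (elbow-down)
β = atan2(-6.5002,-4.3300) = -123.6691°; ψ = atan2(-4.3302,6.5000) = -33.6705°
θ_1 = β − ψ = -89.9986°
θ_3 = φ − θ_1 − θ_2 = -90.0020° (wrapped to (-180°,180°])

-89.999 -119.999 -90.002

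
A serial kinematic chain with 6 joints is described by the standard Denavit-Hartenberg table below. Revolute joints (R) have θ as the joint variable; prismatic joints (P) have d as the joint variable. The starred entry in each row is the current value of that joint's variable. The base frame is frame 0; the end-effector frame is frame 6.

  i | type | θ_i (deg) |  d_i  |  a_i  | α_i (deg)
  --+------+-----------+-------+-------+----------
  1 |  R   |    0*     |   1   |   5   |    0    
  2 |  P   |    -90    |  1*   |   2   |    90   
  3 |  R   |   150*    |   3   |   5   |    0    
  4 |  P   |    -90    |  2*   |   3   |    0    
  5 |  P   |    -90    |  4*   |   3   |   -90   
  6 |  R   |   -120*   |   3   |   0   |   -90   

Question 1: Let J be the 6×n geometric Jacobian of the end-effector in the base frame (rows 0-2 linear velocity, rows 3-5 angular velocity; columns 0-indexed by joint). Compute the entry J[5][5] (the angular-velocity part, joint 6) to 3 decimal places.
0.866

axis z_5 = (0.0000,-0.5000,0.8660); lever o_n−o_5 = (0.0000,-1.5000,2.5981)
cross product → J_v[:, 5] = (0.0000,-0.0000,-0.0000)
J_ω[:, 5] = z_5
entry J[5][5] = 0.8660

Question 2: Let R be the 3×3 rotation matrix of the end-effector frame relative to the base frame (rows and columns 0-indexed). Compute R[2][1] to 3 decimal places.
-0.866

End-effector y-axis (col 1 of R) = (-0.0000,0.5000,-0.8660)
R[2][1] = -0.8660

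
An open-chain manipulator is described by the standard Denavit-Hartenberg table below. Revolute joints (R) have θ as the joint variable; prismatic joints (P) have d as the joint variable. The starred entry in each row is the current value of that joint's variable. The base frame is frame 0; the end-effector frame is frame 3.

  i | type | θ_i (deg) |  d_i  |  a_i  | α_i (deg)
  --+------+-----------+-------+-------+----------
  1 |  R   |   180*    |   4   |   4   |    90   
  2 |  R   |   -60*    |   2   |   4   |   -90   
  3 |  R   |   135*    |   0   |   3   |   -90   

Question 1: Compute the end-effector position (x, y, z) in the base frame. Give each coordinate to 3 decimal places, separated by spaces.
after link 1: o_1 = (-4.0000, 0.0000, 4.0000)
after link 2: o_2 = (-6.0000, 2.0000, 0.5359)
after link 3: o_3 = (-4.9393, -0.1213, 2.3730)

-4.939 -0.121 2.373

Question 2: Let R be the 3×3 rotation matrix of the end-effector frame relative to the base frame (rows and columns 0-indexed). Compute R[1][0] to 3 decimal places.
End-effector x-axis (col 0 of R) = (0.3536,-0.7071,0.6124)
R[1][0] = -0.7071

-0.707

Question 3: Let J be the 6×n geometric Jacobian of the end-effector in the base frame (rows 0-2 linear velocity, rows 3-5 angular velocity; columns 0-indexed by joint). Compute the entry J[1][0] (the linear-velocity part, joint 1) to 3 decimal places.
axis z_0 = ẑ; lever o_n−o_0 = (-4.9393,-0.1213,2.3730)
cross product → J_v[:, 0] = (0.1213,-4.9393,0.0000)
J_ω[:, 0] = z_0
entry J[1][0] = -4.9393

-4.939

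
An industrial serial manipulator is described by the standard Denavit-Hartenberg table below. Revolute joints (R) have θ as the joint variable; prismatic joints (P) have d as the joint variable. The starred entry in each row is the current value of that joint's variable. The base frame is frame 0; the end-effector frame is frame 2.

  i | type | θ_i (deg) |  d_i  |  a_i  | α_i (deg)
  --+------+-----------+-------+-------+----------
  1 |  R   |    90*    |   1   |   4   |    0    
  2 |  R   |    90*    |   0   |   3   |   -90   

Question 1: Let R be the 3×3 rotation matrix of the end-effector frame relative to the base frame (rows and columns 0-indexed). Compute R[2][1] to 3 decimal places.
End-effector y-axis (col 1 of R) = (-0.0000,-0.0000,-1.0000)
R[2][1] = -1.0000

-1.000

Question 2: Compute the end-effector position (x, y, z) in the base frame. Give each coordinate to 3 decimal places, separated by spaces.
-3.000 4.000 1.000

after link 1: o_1 = (0.0000, 4.0000, 1.0000)
after link 2: o_2 = (-3.0000, 4.0000, 1.0000)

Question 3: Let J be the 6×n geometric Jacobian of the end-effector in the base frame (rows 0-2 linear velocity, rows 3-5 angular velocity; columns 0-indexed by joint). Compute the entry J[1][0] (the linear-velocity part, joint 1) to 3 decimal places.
axis z_0 = ẑ; lever o_n−o_0 = (-3.0000,4.0000,1.0000)
cross product → J_v[:, 0] = (-4.0000,-3.0000,0.0000)
J_ω[:, 0] = z_0
entry J[1][0] = -3.0000

-3.000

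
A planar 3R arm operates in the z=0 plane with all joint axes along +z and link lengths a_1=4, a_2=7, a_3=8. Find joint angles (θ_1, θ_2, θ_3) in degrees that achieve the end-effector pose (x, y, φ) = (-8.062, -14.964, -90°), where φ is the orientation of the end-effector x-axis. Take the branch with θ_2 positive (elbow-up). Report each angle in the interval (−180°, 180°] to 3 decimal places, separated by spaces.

-158.365 30.009 38.356

wrist centre = target − a_3·(cos φ, sin φ) = (-8.0620, -6.9640)
cos θ_2 = (113.4931−4²−7²)/(2·4·7) = 0.8659; θ_2 = 30.0088° (elbow-up)
β = atan2(-6.9640,-8.0620) = -139.1794°; ψ = atan2(3.5009,10.0616) = 19.1852°
θ_1 = β − ψ = -158.3646°
θ_3 = φ − θ_1 − θ_2 = 38.3558° (wrapped to (-180°,180°])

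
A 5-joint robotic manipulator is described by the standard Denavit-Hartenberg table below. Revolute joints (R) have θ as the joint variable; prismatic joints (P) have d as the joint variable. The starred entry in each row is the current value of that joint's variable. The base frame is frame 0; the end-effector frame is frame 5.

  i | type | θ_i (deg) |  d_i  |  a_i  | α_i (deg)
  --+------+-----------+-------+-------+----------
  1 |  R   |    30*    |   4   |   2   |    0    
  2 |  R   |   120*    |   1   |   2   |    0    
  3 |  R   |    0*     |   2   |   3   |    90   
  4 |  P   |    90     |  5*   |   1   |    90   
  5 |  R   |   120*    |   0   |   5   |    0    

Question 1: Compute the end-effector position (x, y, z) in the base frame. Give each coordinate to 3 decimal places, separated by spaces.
2.067 11.580 5.500

after link 1: o_1 = (1.7321, 1.0000, 4.0000)
after link 2: o_2 = (0.0000, 2.0000, 5.0000)
after link 3: o_3 = (-2.5981, 3.5000, 7.0000)
after link 4: o_4 = (-0.0981, 7.8301, 8.0000)
after link 5: o_5 = (2.0670, 11.5801, 5.5000)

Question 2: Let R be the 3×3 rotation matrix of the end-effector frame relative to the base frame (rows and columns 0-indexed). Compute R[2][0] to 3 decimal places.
-0.500

End-effector x-axis (col 0 of R) = (0.4330,0.7500,-0.5000)
R[2][0] = -0.5000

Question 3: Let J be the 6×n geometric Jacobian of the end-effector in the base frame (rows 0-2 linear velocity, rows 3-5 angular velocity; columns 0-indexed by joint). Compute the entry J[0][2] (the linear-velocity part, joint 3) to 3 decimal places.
axis z_2 = (0.0000,0.0000,1.0000); lever o_n−o_2 = (2.0670,9.5801,0.5000)
cross product → J_v[:, 2] = (-9.5801,2.0670,0.0000)
J_ω[:, 2] = z_2
entry J[0][2] = -9.5801

-9.580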